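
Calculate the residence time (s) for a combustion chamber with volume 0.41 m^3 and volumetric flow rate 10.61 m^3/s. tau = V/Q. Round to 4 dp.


tau = V / Q_flow
tau = 0.41 / 10.61 = 0.0386 s


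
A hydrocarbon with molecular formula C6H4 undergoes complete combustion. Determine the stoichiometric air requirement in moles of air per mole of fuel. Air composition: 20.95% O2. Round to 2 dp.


Balanced combustion: C6H4 + 7 O2 -> 6 CO2 + 2 H2O
O2 needed = C + H/4 = 6 + 4/4 = 7.00 moles
Air moles = O2 / 0.2095 = 7.00 / 0.2095 = 33.41 moles air


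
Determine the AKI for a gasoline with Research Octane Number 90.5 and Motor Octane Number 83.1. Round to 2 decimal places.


AKI = (RON + MON) / 2
AKI = (90.5 + 83.1) / 2
AKI = 173.6 / 2 = 86.80


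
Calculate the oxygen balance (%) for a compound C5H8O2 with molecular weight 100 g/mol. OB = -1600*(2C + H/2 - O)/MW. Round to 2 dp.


OB = -1600 * (2C + H/2 - O) / MW
Inner = 2*5 + 8/2 - 2 = 12.00
OB = -1600 * 12.00 / 100 = -192.00%


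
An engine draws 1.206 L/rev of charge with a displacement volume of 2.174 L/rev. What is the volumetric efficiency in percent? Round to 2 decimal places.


eta_v = (V_actual / V_disp) * 100
Ratio = 1.206 / 2.174 = 0.5547
eta_v = 0.5547 * 100 = 55.47%


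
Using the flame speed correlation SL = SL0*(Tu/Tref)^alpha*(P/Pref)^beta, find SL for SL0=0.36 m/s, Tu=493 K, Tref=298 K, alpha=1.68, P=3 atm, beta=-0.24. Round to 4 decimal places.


SL = SL0 * (Tu/Tref)^alpha * (P/Pref)^beta
T ratio = 493/298 = 1.65436242
(T ratio)^alpha = 1.65436242^1.68 = 2.329697
(P/Pref)^beta = 3^(-0.24) = 0.768229
SL = 0.36 * 2.329697 * 0.768229 = 0.6443 m/s


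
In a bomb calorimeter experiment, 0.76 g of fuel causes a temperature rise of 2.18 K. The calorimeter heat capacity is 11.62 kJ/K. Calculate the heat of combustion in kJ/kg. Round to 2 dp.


Hc = C_cal * delta_T / m_fuel
Q_released = 11.62 * 2.18 = 25.3316 kJ
m_fuel = 0.76 g = 0.76/1000 kg = 0.000760 kg
Hc = 25.3316 / 0.000760 = 33331.05 kJ/kg


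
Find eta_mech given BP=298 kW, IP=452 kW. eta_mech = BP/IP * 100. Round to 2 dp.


eta_mech = (BP / IP) * 100
Ratio = 298 / 452 = 0.6593
eta_mech = 0.6593 * 100 = 65.93%


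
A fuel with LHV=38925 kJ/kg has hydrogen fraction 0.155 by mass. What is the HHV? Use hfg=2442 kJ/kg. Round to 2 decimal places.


HHV = LHV + hfg * 9 * H
Water addition = 2442 * 9 * 0.155 = 3406.590 kJ/kg
HHV = 38925 + 3406.590 = 42331.59 kJ/kg


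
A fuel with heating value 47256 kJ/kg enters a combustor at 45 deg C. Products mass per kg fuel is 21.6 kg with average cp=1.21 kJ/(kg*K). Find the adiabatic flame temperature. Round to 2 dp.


T_ad = T_in + Hc / (m_p * cp)
Denominator = 21.6 * 1.21 = 26.1360
Temperature rise = 47256 / 26.1360 = 1808.08 K
T_ad = 45 + 1808.08 = 1853.08 deg C


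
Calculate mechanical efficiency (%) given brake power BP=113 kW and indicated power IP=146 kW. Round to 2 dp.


eta_mech = (BP / IP) * 100
Ratio = 113 / 146 = 0.7740
eta_mech = 0.7740 * 100 = 77.40%


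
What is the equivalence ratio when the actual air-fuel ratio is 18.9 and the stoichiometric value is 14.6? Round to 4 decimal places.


phi = AFR_stoich / AFR_actual
phi = 14.6 / 18.9 = 0.7725


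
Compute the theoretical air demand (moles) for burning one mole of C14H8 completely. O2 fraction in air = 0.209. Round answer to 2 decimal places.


Balanced combustion: C14H8 + 16 O2 -> 14 CO2 + 4 H2O
O2 needed = C + H/4 = 14 + 8/4 = 16.00 moles
Air moles = O2 / 0.209 = 16.00 / 0.209 = 76.56 moles air


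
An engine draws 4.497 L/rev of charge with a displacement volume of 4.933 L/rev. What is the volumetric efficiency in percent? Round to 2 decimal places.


eta_v = (V_actual / V_disp) * 100
Ratio = 4.497 / 4.933 = 0.9116
eta_v = 0.9116 * 100 = 91.16%


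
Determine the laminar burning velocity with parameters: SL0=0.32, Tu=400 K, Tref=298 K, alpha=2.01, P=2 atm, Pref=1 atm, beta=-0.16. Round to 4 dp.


SL = SL0 * (Tu/Tref)^alpha * (P/Pref)^beta
T ratio = 400/298 = 1.34228188
(T ratio)^alpha = 1.34228188^2.01 = 1.807032
(P/Pref)^beta = 2^(-0.16) = 0.895025
SL = 0.32 * 1.807032 * 0.895025 = 0.5175 m/s


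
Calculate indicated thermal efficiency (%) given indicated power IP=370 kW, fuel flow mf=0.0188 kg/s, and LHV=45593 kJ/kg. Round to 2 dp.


eta_ith = (IP / (mf * LHV)) * 100
Denominator = 0.0188 * 45593 = 857.1484 kW
eta_ith = (370 / 857.1484) * 100 = 43.17%


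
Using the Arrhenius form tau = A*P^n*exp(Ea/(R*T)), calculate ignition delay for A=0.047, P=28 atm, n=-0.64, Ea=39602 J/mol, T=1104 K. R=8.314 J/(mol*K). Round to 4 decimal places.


tau = A * P^n * exp(Ea/(R*T))
P^n = 28^(-0.64) = 0.11852743
Ea/(R*T) = 39602/(8.314*1104) = 4.314575
exp(Ea/(R*T)) = 74.781837
tau = 0.047 * 0.11852743 * 74.781837 = 0.4166 ms


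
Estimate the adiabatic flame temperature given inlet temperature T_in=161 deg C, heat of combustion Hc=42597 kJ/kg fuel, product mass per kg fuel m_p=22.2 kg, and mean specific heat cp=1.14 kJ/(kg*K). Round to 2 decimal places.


T_ad = T_in + Hc / (m_p * cp)
Denominator = 22.2 * 1.14 = 25.3080
Temperature rise = 42597 / 25.3080 = 1683.14 K
T_ad = 161 + 1683.14 = 1844.14 deg C


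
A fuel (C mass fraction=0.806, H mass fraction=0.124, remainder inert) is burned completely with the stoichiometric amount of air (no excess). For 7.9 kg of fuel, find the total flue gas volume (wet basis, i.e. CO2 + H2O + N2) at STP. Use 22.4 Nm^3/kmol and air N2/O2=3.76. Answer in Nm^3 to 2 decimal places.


Per kg fuel: CO2 = (C/12 kmol)*22.4 = (0.806/12)*22.4 = 1.50453 Nm^3
Per kg fuel: H2O = (H/2 kmol)*22.4 = (0.124/2)*22.4 = 1.38880 Nm^3
O2 needed per kg fuel = C/12 + H/4 = 0.806/12 + 0.124/4 = 0.09816667 kmol
Per kg fuel: N2 = O2*3.76*22.4 = 0.09816667*3.76*22.4 = 8.26799 Nm^3
Total per kg = 1.50453 + 1.38880 + 8.26799 = 11.16132 Nm^3
Total = 11.16132 * 7.9 = 88.17 Nm^3


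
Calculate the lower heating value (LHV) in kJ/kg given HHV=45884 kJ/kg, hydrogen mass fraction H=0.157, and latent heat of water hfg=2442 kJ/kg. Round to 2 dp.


LHV = HHV - hfg * 9 * H
Water correction = 2442 * 9 * 0.157 = 3450.546 kJ/kg
LHV = 45884 - 3450.546 = 42433.45 kJ/kg


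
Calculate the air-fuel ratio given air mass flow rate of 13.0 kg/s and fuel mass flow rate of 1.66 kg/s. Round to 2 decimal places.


AFR = m_air / m_fuel
AFR = 13.0 / 1.66 = 7.83


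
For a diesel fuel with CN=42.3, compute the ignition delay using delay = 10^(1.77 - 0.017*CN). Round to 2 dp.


delay = 10^(1.77 - 0.017*CN)
Exponent = 1.77 - 0.017*42.3 = 1.0509
delay = 10^1.0509 = 11.24 ms


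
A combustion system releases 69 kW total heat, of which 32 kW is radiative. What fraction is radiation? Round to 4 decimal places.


f_rad = Q_rad / Q_total
f_rad = 32 / 69 = 0.4638


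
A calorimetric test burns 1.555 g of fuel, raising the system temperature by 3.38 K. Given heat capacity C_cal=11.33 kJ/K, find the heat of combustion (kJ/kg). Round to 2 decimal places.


Hc = C_cal * delta_T / m_fuel
Q_released = 11.33 * 3.38 = 38.2954 kJ
m_fuel = 1.555 g = 1.555/1000 kg = 0.001555 kg
Hc = 38.2954 / 0.001555 = 24627.27 kJ/kg


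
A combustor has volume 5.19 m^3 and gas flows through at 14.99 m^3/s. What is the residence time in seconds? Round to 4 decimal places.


tau = V / Q_flow
tau = 5.19 / 14.99 = 0.3462 s


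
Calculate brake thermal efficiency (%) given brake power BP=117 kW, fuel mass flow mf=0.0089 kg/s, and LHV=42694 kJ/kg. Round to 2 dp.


eta_BTE = (BP / (mf * LHV)) * 100
Denominator = 0.0089 * 42694 = 379.9766 kW
eta_BTE = (117 / 379.9766) * 100 = 30.79%


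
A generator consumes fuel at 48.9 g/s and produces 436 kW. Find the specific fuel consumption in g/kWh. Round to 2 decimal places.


SFC = (mf / BP) * 3600
Rate = 48.9 / 436 = 0.112156 g/(s*kW)
SFC = 0.112156 * 3600 = 403.76 g/kWh


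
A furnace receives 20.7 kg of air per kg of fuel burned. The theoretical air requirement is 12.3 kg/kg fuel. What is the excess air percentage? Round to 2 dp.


Excess air = actual - stoichiometric = 20.7 - 12.3 = 8.40 kg/kg fuel
Excess air % = (excess / stoich) * 100 = (8.40 / 12.3) * 100 = 68.29%


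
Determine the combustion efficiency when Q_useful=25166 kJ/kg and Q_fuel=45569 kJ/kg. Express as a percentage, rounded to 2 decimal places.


Efficiency = (Q_useful / Q_fuel) * 100
Efficiency = (25166 / 45569) * 100
Efficiency = 0.5523 * 100 = 55.23%


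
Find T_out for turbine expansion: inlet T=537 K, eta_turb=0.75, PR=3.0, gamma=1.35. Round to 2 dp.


T_out = T_in * (1 - eta * (1 - PR^(-(gamma-1)/gamma)))
Exponent = -(1.35-1)/1.35 = -0.25925926
PR^exp = 3.0^(-0.25925926) = 0.75214556
Factor = 1 - 0.75*(1 - 0.75214556) = 0.81410917
T_out = 537 * 0.81410917 = 437.18 K


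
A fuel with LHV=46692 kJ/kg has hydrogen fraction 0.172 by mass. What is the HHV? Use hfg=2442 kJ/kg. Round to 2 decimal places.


HHV = LHV + hfg * 9 * H
Water addition = 2442 * 9 * 0.172 = 3780.216 kJ/kg
HHV = 46692 + 3780.216 = 50472.22 kJ/kg


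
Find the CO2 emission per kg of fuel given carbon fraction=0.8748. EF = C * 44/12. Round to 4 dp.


EF = C_frac * (M_CO2 / M_C)
EF = 0.8748 * (44/12)
EF = 0.8748 * 3.666667 = 3.2076 kg_CO2/kg_fuel


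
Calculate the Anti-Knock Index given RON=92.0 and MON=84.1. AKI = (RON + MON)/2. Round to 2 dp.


AKI = (RON + MON) / 2
AKI = (92.0 + 84.1) / 2
AKI = 176.1 / 2 = 88.05


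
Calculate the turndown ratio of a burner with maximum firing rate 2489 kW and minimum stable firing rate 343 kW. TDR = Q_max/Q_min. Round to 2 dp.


TDR = Q_max / Q_min
TDR = 2489 / 343 = 7.26


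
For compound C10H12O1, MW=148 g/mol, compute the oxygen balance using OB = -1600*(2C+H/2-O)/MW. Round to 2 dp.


OB = -1600 * (2C + H/2 - O) / MW
Inner = 2*10 + 12/2 - 1 = 25.00
OB = -1600 * 25.00 / 148 = -270.27%


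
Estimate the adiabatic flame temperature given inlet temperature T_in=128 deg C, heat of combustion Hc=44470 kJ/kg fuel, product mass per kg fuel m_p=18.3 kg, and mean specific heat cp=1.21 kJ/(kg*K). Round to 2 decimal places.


T_ad = T_in + Hc / (m_p * cp)
Denominator = 18.3 * 1.21 = 22.1430
Temperature rise = 44470 / 22.1430 = 2008.31 K
T_ad = 128 + 2008.31 = 2136.31 deg C


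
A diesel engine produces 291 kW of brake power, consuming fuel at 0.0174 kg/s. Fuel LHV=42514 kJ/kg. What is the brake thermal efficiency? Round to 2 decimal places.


eta_BTE = (BP / (mf * LHV)) * 100
Denominator = 0.0174 * 42514 = 739.7436 kW
eta_BTE = (291 / 739.7436) * 100 = 39.34%


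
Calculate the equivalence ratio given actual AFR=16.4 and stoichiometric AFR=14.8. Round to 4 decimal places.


phi = AFR_stoich / AFR_actual
phi = 14.8 / 16.4 = 0.9024


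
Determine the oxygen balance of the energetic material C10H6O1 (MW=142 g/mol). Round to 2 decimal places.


OB = -1600 * (2C + H/2 - O) / MW
Inner = 2*10 + 6/2 - 1 = 22.00
OB = -1600 * 22.00 / 142 = -247.89%


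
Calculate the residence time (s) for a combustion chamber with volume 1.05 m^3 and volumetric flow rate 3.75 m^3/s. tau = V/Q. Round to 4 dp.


tau = V / Q_flow
tau = 1.05 / 3.75 = 0.2800 s


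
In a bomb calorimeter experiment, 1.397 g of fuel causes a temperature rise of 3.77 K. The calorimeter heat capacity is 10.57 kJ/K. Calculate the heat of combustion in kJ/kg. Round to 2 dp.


Hc = C_cal * delta_T / m_fuel
Q_released = 10.57 * 3.77 = 39.8489 kJ
m_fuel = 1.397 g = 1.397/1000 kg = 0.001397 kg
Hc = 39.8489 / 0.001397 = 28524.62 kJ/kg


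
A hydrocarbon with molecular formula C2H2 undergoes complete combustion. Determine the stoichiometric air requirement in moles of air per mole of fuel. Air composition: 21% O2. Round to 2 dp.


Balanced combustion: C2H2 + 2.5 O2 -> 2 CO2 + 1 H2O
O2 needed = C + H/4 = 2 + 2/4 = 2.50 moles
Air moles = O2 / 0.21 = 2.50 / 0.21 = 11.90 moles air


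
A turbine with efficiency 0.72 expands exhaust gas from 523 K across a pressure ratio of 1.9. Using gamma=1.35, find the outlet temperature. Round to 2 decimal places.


T_out = T_in * (1 - eta * (1 - PR^(-(gamma-1)/gamma)))
Exponent = -(1.35-1)/1.35 = -0.25925926
PR^exp = 1.9^(-0.25925926) = 0.84670193
Factor = 1 - 0.72*(1 - 0.84670193) = 0.88962539
T_out = 523 * 0.88962539 = 465.27 K


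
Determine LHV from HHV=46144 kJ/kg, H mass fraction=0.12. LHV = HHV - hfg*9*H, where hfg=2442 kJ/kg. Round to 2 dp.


LHV = HHV - hfg * 9 * H
Water correction = 2442 * 9 * 0.12 = 2637.360 kJ/kg
LHV = 46144 - 2637.360 = 43506.64 kJ/kg


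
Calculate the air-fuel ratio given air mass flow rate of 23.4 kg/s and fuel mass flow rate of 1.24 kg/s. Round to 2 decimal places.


AFR = m_air / m_fuel
AFR = 23.4 / 1.24 = 18.87


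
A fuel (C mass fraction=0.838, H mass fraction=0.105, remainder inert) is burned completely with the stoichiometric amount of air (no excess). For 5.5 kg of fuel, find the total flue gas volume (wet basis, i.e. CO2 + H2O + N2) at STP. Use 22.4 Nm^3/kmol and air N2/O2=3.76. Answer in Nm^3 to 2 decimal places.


Per kg fuel: CO2 = (C/12 kmol)*22.4 = (0.838/12)*22.4 = 1.56427 Nm^3
Per kg fuel: H2O = (H/2 kmol)*22.4 = (0.105/2)*22.4 = 1.17600 Nm^3
O2 needed per kg fuel = C/12 + H/4 = 0.838/12 + 0.105/4 = 0.09608333 kmol
Per kg fuel: N2 = O2*3.76*22.4 = 0.09608333*3.76*22.4 = 8.09252 Nm^3
Total per kg = 1.56427 + 1.17600 + 8.09252 = 10.83279 Nm^3
Total = 10.83279 * 5.5 = 59.58 Nm^3


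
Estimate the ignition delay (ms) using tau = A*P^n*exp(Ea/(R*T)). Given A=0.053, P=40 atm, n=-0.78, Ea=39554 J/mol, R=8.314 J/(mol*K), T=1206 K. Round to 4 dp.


tau = A * P^n * exp(Ea/(R*T))
P^n = 40^(-0.78) = 0.05628507
Ea/(R*T) = 39554/(8.314*1206) = 3.944873
exp(Ea/(R*T)) = 51.669801
tau = 0.053 * 0.05628507 * 51.669801 = 0.1541 ms


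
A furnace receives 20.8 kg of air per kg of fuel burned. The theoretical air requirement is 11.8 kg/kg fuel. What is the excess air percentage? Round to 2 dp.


Excess air = actual - stoichiometric = 20.8 - 11.8 = 9.00 kg/kg fuel
Excess air % = (excess / stoich) * 100 = (9.00 / 11.8) * 100 = 76.27%


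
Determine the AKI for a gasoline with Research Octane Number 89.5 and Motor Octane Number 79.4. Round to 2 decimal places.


AKI = (RON + MON) / 2
AKI = (89.5 + 79.4) / 2
AKI = 168.9 / 2 = 84.45


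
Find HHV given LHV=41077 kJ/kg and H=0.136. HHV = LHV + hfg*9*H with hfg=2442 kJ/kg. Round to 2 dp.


HHV = LHV + hfg * 9 * H
Water addition = 2442 * 9 * 0.136 = 2989.008 kJ/kg
HHV = 41077 + 2989.008 = 44066.01 kJ/kg


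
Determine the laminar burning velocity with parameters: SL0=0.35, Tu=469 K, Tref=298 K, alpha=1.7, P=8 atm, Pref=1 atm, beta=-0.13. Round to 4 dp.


SL = SL0 * (Tu/Tref)^alpha * (P/Pref)^beta
T ratio = 469/298 = 1.57382550
(T ratio)^alpha = 1.57382550^1.7 = 2.161853
(P/Pref)^beta = 8^(-0.13) = 0.763130
SL = 0.35 * 2.161853 * 0.763130 = 0.5774 m/s


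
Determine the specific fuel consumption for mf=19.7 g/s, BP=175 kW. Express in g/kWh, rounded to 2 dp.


SFC = (mf / BP) * 3600
Rate = 19.7 / 175 = 0.112571 g/(s*kW)
SFC = 0.112571 * 3600 = 405.26 g/kWh


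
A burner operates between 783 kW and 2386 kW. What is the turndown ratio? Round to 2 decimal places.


TDR = Q_max / Q_min
TDR = 2386 / 783 = 3.05


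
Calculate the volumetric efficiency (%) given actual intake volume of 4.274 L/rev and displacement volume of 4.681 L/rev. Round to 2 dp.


eta_v = (V_actual / V_disp) * 100
Ratio = 4.274 / 4.681 = 0.9131
eta_v = 0.9131 * 100 = 91.31%


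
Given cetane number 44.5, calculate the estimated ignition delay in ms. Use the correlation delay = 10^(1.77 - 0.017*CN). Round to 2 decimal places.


delay = 10^(1.77 - 0.017*CN)
Exponent = 1.77 - 0.017*44.5 = 1.0135
delay = 10^1.0135 = 10.32 ms


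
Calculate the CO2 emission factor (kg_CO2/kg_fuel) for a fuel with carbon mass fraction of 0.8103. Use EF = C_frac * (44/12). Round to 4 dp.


EF = C_frac * (M_CO2 / M_C)
EF = 0.8103 * (44/12)
EF = 0.8103 * 3.666667 = 2.9711 kg_CO2/kg_fuel


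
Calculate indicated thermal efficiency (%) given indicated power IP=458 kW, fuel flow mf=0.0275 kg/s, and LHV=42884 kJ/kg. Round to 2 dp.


eta_ith = (IP / (mf * LHV)) * 100
Denominator = 0.0275 * 42884 = 1179.3100 kW
eta_ith = (458 / 1179.3100) * 100 = 38.84%


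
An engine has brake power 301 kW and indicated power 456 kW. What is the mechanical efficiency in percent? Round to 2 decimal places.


eta_mech = (BP / IP) * 100
Ratio = 301 / 456 = 0.6601
eta_mech = 0.6601 * 100 = 66.01%


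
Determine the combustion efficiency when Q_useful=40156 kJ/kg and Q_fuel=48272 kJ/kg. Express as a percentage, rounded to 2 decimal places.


Efficiency = (Q_useful / Q_fuel) * 100
Efficiency = (40156 / 48272) * 100
Efficiency = 0.8319 * 100 = 83.19%


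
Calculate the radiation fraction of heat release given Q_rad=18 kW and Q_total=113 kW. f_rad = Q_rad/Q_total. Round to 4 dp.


f_rad = Q_rad / Q_total
f_rad = 18 / 113 = 0.1593


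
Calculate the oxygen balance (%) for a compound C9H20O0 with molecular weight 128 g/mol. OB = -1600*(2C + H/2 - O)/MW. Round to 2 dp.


OB = -1600 * (2C + H/2 - O) / MW
Inner = 2*9 + 20/2 - 0 = 28.00
OB = -1600 * 28.00 / 128 = -350.00%


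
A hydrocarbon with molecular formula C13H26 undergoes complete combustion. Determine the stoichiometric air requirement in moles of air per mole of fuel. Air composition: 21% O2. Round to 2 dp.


Balanced combustion: C13H26 + 19.5 O2 -> 13 CO2 + 13 H2O
O2 needed = C + H/4 = 13 + 26/4 = 19.50 moles
Air moles = O2 / 0.21 = 19.50 / 0.21 = 92.86 moles air


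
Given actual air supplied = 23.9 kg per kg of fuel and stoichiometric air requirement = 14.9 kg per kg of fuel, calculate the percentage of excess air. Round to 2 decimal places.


Excess air = actual - stoichiometric = 23.9 - 14.9 = 9.00 kg/kg fuel
Excess air % = (excess / stoich) * 100 = (9.00 / 14.9) * 100 = 60.40%


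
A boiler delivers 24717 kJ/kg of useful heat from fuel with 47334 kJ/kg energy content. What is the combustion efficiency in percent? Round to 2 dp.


Efficiency = (Q_useful / Q_fuel) * 100
Efficiency = (24717 / 47334) * 100
Efficiency = 0.5222 * 100 = 52.22%


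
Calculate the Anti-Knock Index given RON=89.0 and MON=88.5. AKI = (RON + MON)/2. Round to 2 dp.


AKI = (RON + MON) / 2
AKI = (89.0 + 88.5) / 2
AKI = 177.5 / 2 = 88.75


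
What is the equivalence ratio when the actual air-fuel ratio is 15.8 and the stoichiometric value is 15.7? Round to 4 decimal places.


phi = AFR_stoich / AFR_actual
phi = 15.7 / 15.8 = 0.9937


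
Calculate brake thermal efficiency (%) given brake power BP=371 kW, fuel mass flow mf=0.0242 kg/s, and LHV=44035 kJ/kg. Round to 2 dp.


eta_BTE = (BP / (mf * LHV)) * 100
Denominator = 0.0242 * 44035 = 1065.6470 kW
eta_BTE = (371 / 1065.6470) * 100 = 34.81%


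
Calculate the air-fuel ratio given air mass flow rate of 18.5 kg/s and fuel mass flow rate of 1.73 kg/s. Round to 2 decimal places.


AFR = m_air / m_fuel
AFR = 18.5 / 1.73 = 10.69


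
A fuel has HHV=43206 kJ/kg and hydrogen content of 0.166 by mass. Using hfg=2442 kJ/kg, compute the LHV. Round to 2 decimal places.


LHV = HHV - hfg * 9 * H
Water correction = 2442 * 9 * 0.166 = 3648.348 kJ/kg
LHV = 43206 - 3648.348 = 39557.65 kJ/kg


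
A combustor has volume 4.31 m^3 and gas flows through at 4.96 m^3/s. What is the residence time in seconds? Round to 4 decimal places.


tau = V / Q_flow
tau = 4.31 / 4.96 = 0.8690 s


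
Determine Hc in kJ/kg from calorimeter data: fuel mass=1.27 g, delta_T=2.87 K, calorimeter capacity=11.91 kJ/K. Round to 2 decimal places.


Hc = C_cal * delta_T / m_fuel
Q_released = 11.91 * 2.87 = 34.1817 kJ
m_fuel = 1.27 g = 1.27/1000 kg = 0.001270 kg
Hc = 34.1817 / 0.001270 = 26914.72 kJ/kg


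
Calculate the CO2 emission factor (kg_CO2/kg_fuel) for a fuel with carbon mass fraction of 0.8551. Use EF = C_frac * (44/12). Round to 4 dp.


EF = C_frac * (M_CO2 / M_C)
EF = 0.8551 * (44/12)
EF = 0.8551 * 3.666667 = 3.1354 kg_CO2/kg_fuel


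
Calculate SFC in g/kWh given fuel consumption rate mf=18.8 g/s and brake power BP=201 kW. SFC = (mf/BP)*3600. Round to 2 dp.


SFC = (mf / BP) * 3600
Rate = 18.8 / 201 = 0.093532 g/(s*kW)
SFC = 0.093532 * 3600 = 336.72 g/kWh


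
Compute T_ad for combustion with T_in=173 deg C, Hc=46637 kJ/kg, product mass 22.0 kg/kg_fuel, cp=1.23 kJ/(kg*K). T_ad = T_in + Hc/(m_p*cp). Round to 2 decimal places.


T_ad = T_in + Hc / (m_p * cp)
Denominator = 22.0 * 1.23 = 27.0600
Temperature rise = 46637 / 27.0600 = 1723.47 K
T_ad = 173 + 1723.47 = 1896.47 deg C


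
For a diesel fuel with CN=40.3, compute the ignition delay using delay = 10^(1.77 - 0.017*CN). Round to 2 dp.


delay = 10^(1.77 - 0.017*CN)
Exponent = 1.77 - 0.017*40.3 = 1.0849
delay = 10^1.0849 = 12.16 ms


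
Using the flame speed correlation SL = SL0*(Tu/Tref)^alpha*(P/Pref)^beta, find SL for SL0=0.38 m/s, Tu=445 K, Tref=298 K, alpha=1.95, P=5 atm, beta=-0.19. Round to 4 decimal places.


SL = SL0 * (Tu/Tref)^alpha * (P/Pref)^beta
T ratio = 445/298 = 1.49328859
(T ratio)^alpha = 1.49328859^1.95 = 2.185648
(P/Pref)^beta = 5^(-0.19) = 0.736539
SL = 0.38 * 2.185648 * 0.736539 = 0.6117 m/s


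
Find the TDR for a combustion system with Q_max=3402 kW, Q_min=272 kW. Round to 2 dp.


TDR = Q_max / Q_min
TDR = 3402 / 272 = 12.51


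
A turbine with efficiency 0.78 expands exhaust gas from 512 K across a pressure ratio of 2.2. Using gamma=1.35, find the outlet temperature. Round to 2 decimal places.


T_out = T_in * (1 - eta * (1 - PR^(-(gamma-1)/gamma)))
Exponent = -(1.35-1)/1.35 = -0.25925926
PR^exp = 2.2^(-0.25925926) = 0.81512413
Factor = 1 - 0.78*(1 - 0.81512413) = 0.85579682
T_out = 512 * 0.85579682 = 438.17 K


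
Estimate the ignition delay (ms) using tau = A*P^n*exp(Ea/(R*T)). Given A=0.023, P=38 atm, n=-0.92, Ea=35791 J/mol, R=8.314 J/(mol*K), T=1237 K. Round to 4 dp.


tau = A * P^n * exp(Ea/(R*T))
P^n = 38^(-0.92) = 0.03520457
Ea/(R*T) = 35791/(8.314*1237) = 3.480119
exp(Ea/(R*T)) = 32.463590
tau = 0.023 * 0.03520457 * 32.463590 = 0.0263 ms


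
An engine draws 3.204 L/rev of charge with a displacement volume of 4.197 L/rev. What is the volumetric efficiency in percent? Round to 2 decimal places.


eta_v = (V_actual / V_disp) * 100
Ratio = 3.204 / 4.197 = 0.7634
eta_v = 0.7634 * 100 = 76.34%


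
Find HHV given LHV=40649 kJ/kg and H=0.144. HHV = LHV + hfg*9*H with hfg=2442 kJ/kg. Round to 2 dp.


HHV = LHV + hfg * 9 * H
Water addition = 2442 * 9 * 0.144 = 3164.832 kJ/kg
HHV = 40649 + 3164.832 = 43813.83 kJ/kg


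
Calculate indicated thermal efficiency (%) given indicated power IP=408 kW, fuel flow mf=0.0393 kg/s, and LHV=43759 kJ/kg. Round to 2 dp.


eta_ith = (IP / (mf * LHV)) * 100
Denominator = 0.0393 * 43759 = 1719.7287 kW
eta_ith = (408 / 1719.7287) * 100 = 23.72%


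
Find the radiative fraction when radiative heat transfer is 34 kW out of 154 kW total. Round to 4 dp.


f_rad = Q_rad / Q_total
f_rad = 34 / 154 = 0.2208


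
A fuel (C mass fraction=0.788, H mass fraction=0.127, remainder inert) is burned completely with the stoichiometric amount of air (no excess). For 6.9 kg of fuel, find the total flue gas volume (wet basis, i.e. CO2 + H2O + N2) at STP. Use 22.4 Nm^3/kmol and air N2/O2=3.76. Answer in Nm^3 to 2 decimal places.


Per kg fuel: CO2 = (C/12 kmol)*22.4 = (0.788/12)*22.4 = 1.47093 Nm^3
Per kg fuel: H2O = (H/2 kmol)*22.4 = (0.127/2)*22.4 = 1.42240 Nm^3
O2 needed per kg fuel = C/12 + H/4 = 0.788/12 + 0.127/4 = 0.09741667 kmol
Per kg fuel: N2 = O2*3.76*22.4 = 0.09741667*3.76*22.4 = 8.20482 Nm^3
Total per kg = 1.47093 + 1.42240 + 8.20482 = 11.09815 Nm^3
Total = 11.09815 * 6.9 = 76.58 Nm^3


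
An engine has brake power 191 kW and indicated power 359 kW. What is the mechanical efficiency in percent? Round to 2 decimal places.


eta_mech = (BP / IP) * 100
Ratio = 191 / 359 = 0.5320
eta_mech = 0.5320 * 100 = 53.20%


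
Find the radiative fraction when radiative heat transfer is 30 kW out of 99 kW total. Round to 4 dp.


f_rad = Q_rad / Q_total
f_rad = 30 / 99 = 0.3030


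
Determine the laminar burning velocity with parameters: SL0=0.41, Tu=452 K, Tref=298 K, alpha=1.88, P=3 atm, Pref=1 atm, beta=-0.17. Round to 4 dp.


SL = SL0 * (Tu/Tref)^alpha * (P/Pref)^beta
T ratio = 452/298 = 1.51677852
(T ratio)^alpha = 1.51677852^1.88 = 2.188435
(P/Pref)^beta = 3^(-0.17) = 0.829639
SL = 0.41 * 2.188435 * 0.829639 = 0.7444 m/s


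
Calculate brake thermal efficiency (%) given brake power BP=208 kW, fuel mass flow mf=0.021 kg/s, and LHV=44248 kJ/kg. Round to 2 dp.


eta_BTE = (BP / (mf * LHV)) * 100
Denominator = 0.021 * 44248 = 929.2080 kW
eta_BTE = (208 / 929.2080) * 100 = 22.38%


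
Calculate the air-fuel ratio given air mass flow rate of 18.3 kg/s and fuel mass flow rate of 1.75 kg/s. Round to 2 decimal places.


AFR = m_air / m_fuel
AFR = 18.3 / 1.75 = 10.46


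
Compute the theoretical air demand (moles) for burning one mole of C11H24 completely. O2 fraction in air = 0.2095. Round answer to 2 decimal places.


Balanced combustion: C11H24 + 17 O2 -> 11 CO2 + 12 H2O
O2 needed = C + H/4 = 11 + 24/4 = 17.00 moles
Air moles = O2 / 0.2095 = 17.00 / 0.2095 = 81.15 moles air


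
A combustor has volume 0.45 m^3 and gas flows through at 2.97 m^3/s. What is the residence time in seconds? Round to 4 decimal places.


tau = V / Q_flow
tau = 0.45 / 2.97 = 0.1515 s


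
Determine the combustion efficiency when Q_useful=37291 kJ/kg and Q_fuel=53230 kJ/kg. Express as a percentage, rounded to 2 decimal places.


Efficiency = (Q_useful / Q_fuel) * 100
Efficiency = (37291 / 53230) * 100
Efficiency = 0.7006 * 100 = 70.06%


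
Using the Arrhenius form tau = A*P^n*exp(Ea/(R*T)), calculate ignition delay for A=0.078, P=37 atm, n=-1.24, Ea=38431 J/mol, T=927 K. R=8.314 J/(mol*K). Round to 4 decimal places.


tau = A * P^n * exp(Ea/(R*T))
P^n = 37^(-1.24) = 0.01136135
Ea/(R*T) = 38431/(8.314*927) = 4.986455
exp(Ea/(R*T)) = 146.416501
tau = 0.078 * 0.01136135 * 146.416501 = 0.1298 ms


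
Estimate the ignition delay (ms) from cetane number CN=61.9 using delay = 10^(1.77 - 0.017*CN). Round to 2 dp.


delay = 10^(1.77 - 0.017*CN)
Exponent = 1.77 - 0.017*61.9 = 0.7177
delay = 10^0.7177 = 5.22 ms


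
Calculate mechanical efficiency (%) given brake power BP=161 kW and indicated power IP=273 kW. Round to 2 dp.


eta_mech = (BP / IP) * 100
Ratio = 161 / 273 = 0.5897
eta_mech = 0.5897 * 100 = 58.97%


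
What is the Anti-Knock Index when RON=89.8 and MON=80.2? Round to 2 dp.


AKI = (RON + MON) / 2
AKI = (89.8 + 80.2) / 2
AKI = 170.0 / 2 = 85.00


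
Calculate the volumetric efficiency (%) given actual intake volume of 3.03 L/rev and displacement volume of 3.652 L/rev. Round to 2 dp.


eta_v = (V_actual / V_disp) * 100
Ratio = 3.03 / 3.652 = 0.8297
eta_v = 0.8297 * 100 = 82.97%


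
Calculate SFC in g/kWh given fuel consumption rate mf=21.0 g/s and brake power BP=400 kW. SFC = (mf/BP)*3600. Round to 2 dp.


SFC = (mf / BP) * 3600
Rate = 21.0 / 400 = 0.052500 g/(s*kW)
SFC = 0.052500 * 3600 = 189.00 g/kWh


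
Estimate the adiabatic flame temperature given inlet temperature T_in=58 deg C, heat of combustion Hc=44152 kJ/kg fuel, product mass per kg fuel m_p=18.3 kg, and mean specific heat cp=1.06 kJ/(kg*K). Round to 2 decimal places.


T_ad = T_in + Hc / (m_p * cp)
Denominator = 18.3 * 1.06 = 19.3980
Temperature rise = 44152 / 19.3980 = 2276.11 K
T_ad = 58 + 2276.11 = 2334.11 deg C


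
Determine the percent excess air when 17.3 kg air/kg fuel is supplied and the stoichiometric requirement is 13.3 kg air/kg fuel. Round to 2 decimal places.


Excess air = actual - stoichiometric = 17.3 - 13.3 = 4.00 kg/kg fuel
Excess air % = (excess / stoich) * 100 = (4.00 / 13.3) * 100 = 30.08%


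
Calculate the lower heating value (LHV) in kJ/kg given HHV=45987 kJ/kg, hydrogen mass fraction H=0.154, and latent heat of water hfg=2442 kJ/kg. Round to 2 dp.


LHV = HHV - hfg * 9 * H
Water correction = 2442 * 9 * 0.154 = 3384.612 kJ/kg
LHV = 45987 - 3384.612 = 42602.39 kJ/kg


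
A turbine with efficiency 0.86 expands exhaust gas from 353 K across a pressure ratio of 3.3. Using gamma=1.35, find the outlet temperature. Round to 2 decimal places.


T_out = T_in * (1 - eta * (1 - PR^(-(gamma-1)/gamma)))
Exponent = -(1.35-1)/1.35 = -0.25925926
PR^exp = 3.3^(-0.25925926) = 0.73378775
Factor = 1 - 0.86*(1 - 0.73378775) = 0.77105747
T_out = 353 * 0.77105747 = 272.18 K


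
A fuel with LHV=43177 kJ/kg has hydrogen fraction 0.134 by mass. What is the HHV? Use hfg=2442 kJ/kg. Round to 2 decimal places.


HHV = LHV + hfg * 9 * H
Water addition = 2442 * 9 * 0.134 = 2945.052 kJ/kg
HHV = 43177 + 2945.052 = 46122.05 kJ/kg


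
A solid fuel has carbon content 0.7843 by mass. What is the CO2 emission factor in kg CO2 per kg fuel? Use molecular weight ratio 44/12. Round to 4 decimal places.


EF = C_frac * (M_CO2 / M_C)
EF = 0.7843 * (44/12)
EF = 0.7843 * 3.666667 = 2.8758 kg_CO2/kg_fuel


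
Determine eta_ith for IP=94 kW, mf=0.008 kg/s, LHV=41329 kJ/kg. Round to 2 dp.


eta_ith = (IP / (mf * LHV)) * 100
Denominator = 0.008 * 41329 = 330.6320 kW
eta_ith = (94 / 330.6320) * 100 = 28.43%


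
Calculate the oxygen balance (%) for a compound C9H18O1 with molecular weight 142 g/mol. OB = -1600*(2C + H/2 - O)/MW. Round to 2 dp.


OB = -1600 * (2C + H/2 - O) / MW
Inner = 2*9 + 18/2 - 1 = 26.00
OB = -1600 * 26.00 / 142 = -292.96%


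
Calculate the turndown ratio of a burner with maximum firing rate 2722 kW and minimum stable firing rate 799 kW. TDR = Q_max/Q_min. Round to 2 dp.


TDR = Q_max / Q_min
TDR = 2722 / 799 = 3.41


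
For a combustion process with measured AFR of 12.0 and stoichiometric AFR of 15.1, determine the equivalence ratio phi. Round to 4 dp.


phi = AFR_stoich / AFR_actual
phi = 15.1 / 12.0 = 1.2583


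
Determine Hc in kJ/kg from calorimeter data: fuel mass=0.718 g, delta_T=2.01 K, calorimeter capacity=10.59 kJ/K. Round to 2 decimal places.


Hc = C_cal * delta_T / m_fuel
Q_released = 10.59 * 2.01 = 21.2859 kJ
m_fuel = 0.718 g = 0.718/1000 kg = 0.000718 kg
Hc = 21.2859 / 0.000718 = 29646.10 kJ/kg


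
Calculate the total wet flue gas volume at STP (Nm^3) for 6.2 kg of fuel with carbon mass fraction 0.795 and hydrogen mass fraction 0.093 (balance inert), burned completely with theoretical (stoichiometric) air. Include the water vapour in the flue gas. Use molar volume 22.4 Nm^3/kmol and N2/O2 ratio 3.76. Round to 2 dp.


Per kg fuel: CO2 = (C/12 kmol)*22.4 = (0.795/12)*22.4 = 1.48400 Nm^3
Per kg fuel: H2O = (H/2 kmol)*22.4 = (0.093/2)*22.4 = 1.04160 Nm^3
O2 needed per kg fuel = C/12 + H/4 = 0.795/12 + 0.093/4 = 0.08950000 kmol
Per kg fuel: N2 = O2*3.76*22.4 = 0.08950000*3.76*22.4 = 7.53805 Nm^3
Total per kg = 1.48400 + 1.04160 + 7.53805 = 10.06365 Nm^3
Total = 10.06365 * 6.2 = 62.39 Nm^3


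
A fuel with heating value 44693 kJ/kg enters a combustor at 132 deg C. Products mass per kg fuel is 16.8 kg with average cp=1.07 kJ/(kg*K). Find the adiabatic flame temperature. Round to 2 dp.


T_ad = T_in + Hc / (m_p * cp)
Denominator = 16.8 * 1.07 = 17.9760
Temperature rise = 44693 / 17.9760 = 2486.26 K
T_ad = 132 + 2486.26 = 2618.26 deg C


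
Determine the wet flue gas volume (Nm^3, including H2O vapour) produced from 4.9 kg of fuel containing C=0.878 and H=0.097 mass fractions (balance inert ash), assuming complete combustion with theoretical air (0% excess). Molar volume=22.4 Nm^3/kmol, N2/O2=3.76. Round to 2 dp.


Per kg fuel: CO2 = (C/12 kmol)*22.4 = (0.878/12)*22.4 = 1.63893 Nm^3
Per kg fuel: H2O = (H/2 kmol)*22.4 = (0.097/2)*22.4 = 1.08640 Nm^3
O2 needed per kg fuel = C/12 + H/4 = 0.878/12 + 0.097/4 = 0.09741667 kmol
Per kg fuel: N2 = O2*3.76*22.4 = 0.09741667*3.76*22.4 = 8.20482 Nm^3
Total per kg = 1.63893 + 1.08640 + 8.20482 = 10.93015 Nm^3
Total = 10.93015 * 4.9 = 53.56 Nm^3


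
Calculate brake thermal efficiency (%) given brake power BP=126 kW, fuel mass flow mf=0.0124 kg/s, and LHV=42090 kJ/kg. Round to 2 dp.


eta_BTE = (BP / (mf * LHV)) * 100
Denominator = 0.0124 * 42090 = 521.9160 kW
eta_BTE = (126 / 521.9160) * 100 = 24.14%


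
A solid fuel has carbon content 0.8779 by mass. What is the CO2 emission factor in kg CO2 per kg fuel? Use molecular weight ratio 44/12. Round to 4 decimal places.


EF = C_frac * (M_CO2 / M_C)
EF = 0.8779 * (44/12)
EF = 0.8779 * 3.666667 = 3.2190 kg_CO2/kg_fuel


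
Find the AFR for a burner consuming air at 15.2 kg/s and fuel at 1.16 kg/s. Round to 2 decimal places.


AFR = m_air / m_fuel
AFR = 15.2 / 1.16 = 13.10


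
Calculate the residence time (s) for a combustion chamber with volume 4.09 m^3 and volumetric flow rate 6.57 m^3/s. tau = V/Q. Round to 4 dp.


tau = V / Q_flow
tau = 4.09 / 6.57 = 0.6225 s


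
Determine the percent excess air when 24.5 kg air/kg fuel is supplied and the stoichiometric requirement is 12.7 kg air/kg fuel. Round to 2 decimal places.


Excess air = actual - stoichiometric = 24.5 - 12.7 = 11.80 kg/kg fuel
Excess air % = (excess / stoich) * 100 = (11.80 / 12.7) * 100 = 92.91%


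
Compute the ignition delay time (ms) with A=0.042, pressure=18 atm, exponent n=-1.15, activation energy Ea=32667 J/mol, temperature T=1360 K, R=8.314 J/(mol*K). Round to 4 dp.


tau = A * P^n * exp(Ea/(R*T))
P^n = 18^(-1.15) = 0.03601112
Ea/(R*T) = 32667/(8.314*1360) = 2.889085
exp(Ea/(R*T)) = 17.976854
tau = 0.042 * 0.03601112 * 17.976854 = 0.0272 ms


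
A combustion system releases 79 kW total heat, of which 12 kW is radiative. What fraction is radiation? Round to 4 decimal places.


f_rad = Q_rad / Q_total
f_rad = 12 / 79 = 0.1519


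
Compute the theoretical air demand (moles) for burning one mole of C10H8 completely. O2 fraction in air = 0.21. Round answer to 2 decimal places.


Balanced combustion: C10H8 + 12 O2 -> 10 CO2 + 4 H2O
O2 needed = C + H/4 = 10 + 8/4 = 12.00 moles
Air moles = O2 / 0.21 = 12.00 / 0.21 = 57.14 moles air


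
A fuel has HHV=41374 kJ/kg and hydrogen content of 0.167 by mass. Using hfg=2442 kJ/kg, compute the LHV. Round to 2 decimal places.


LHV = HHV - hfg * 9 * H
Water correction = 2442 * 9 * 0.167 = 3670.326 kJ/kg
LHV = 41374 - 3670.326 = 37703.67 kJ/kg


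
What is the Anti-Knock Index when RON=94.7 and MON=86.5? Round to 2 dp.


AKI = (RON + MON) / 2
AKI = (94.7 + 86.5) / 2
AKI = 181.2 / 2 = 90.60


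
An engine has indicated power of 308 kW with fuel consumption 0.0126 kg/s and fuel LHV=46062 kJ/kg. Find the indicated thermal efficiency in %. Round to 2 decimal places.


eta_ith = (IP / (mf * LHV)) * 100
Denominator = 0.0126 * 46062 = 580.3812 kW
eta_ith = (308 / 580.3812) * 100 = 53.07%


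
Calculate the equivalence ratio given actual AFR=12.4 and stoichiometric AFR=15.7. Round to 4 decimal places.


phi = AFR_stoich / AFR_actual
phi = 15.7 / 12.4 = 1.2661


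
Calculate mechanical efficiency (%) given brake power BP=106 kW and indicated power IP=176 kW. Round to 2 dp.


eta_mech = (BP / IP) * 100
Ratio = 106 / 176 = 0.6023
eta_mech = 0.6023 * 100 = 60.23%


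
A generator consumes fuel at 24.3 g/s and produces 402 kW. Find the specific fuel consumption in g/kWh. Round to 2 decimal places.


SFC = (mf / BP) * 3600
Rate = 24.3 / 402 = 0.060448 g/(s*kW)
SFC = 0.060448 * 3600 = 217.61 g/kWh


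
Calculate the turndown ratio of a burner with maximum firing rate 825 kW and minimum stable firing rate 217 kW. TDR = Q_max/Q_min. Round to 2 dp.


TDR = Q_max / Q_min
TDR = 825 / 217 = 3.80


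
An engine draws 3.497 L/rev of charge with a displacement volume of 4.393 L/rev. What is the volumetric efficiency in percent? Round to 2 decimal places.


eta_v = (V_actual / V_disp) * 100
Ratio = 3.497 / 4.393 = 0.7960
eta_v = 0.7960 * 100 = 79.60%


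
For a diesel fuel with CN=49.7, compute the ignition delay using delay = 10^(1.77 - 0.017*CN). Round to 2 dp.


delay = 10^(1.77 - 0.017*CN)
Exponent = 1.77 - 0.017*49.7 = 0.9251
delay = 10^0.9251 = 8.42 ms


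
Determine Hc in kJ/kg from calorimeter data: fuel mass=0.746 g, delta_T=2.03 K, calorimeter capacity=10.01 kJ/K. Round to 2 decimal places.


Hc = C_cal * delta_T / m_fuel
Q_released = 10.01 * 2.03 = 20.3203 kJ
m_fuel = 0.746 g = 0.746/1000 kg = 0.000746 kg
Hc = 20.3203 / 0.000746 = 27239.01 kJ/kg


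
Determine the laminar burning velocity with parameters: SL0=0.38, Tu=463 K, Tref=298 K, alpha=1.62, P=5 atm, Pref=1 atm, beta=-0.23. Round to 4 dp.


SL = SL0 * (Tu/Tref)^alpha * (P/Pref)^beta
T ratio = 463/298 = 1.55369128
(T ratio)^alpha = 1.55369128^1.62 = 2.041789
(P/Pref)^beta = 5^(-0.23) = 0.690616
SL = 0.38 * 2.041789 * 0.690616 = 0.5358 m/s


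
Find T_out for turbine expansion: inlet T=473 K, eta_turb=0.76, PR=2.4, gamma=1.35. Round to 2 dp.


T_out = T_in * (1 - eta * (1 - PR^(-(gamma-1)/gamma)))
Exponent = -(1.35-1)/1.35 = -0.25925926
PR^exp = 2.4^(-0.25925926) = 0.79694200
Factor = 1 - 0.76*(1 - 0.79694200) = 0.84567592
T_out = 473 * 0.84567592 = 400.00 K


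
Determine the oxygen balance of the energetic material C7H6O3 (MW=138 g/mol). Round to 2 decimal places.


OB = -1600 * (2C + H/2 - O) / MW
Inner = 2*7 + 6/2 - 3 = 14.00
OB = -1600 * 14.00 / 138 = -162.32%


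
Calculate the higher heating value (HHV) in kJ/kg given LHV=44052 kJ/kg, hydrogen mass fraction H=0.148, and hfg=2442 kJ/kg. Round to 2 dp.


HHV = LHV + hfg * 9 * H
Water addition = 2442 * 9 * 0.148 = 3252.744 kJ/kg
HHV = 44052 + 3252.744 = 47304.74 kJ/kg


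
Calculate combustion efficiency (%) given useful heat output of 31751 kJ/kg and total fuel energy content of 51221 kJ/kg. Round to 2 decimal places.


Efficiency = (Q_useful / Q_fuel) * 100
Efficiency = (31751 / 51221) * 100
Efficiency = 0.6199 * 100 = 61.99%


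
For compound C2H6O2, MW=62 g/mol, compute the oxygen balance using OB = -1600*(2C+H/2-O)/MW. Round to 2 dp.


OB = -1600 * (2C + H/2 - O) / MW
Inner = 2*2 + 6/2 - 2 = 5.00
OB = -1600 * 5.00 / 62 = -129.03%


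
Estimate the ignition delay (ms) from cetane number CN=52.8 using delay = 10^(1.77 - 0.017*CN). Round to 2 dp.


delay = 10^(1.77 - 0.017*CN)
Exponent = 1.77 - 0.017*52.8 = 0.8724
delay = 10^0.8724 = 7.45 ms


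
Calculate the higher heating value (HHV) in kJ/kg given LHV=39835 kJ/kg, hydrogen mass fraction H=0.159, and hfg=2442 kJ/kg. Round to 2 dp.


HHV = LHV + hfg * 9 * H
Water addition = 2442 * 9 * 0.159 = 3494.502 kJ/kg
HHV = 39835 + 3494.502 = 43329.50 kJ/kg


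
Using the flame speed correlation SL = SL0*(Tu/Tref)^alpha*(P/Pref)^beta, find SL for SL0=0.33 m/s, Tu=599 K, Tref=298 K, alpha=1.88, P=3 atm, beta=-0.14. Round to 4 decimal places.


SL = SL0 * (Tu/Tref)^alpha * (P/Pref)^beta
T ratio = 599/298 = 2.01006711
(T ratio)^alpha = 2.01006711^1.88 = 3.715659
(P/Pref)^beta = 3^(-0.14) = 0.857439
SL = 0.33 * 3.715659 * 0.857439 = 1.0514 m/s


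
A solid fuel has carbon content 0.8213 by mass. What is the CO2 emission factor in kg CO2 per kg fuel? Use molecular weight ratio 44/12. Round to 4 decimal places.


EF = C_frac * (M_CO2 / M_C)
EF = 0.8213 * (44/12)
EF = 0.8213 * 3.666667 = 3.0114 kg_CO2/kg_fuel


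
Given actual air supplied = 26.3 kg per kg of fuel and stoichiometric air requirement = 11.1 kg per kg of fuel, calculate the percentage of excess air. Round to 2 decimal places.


Excess air = actual - stoichiometric = 26.3 - 11.1 = 15.20 kg/kg fuel
Excess air % = (excess / stoich) * 100 = (15.20 / 11.1) * 100 = 136.94%


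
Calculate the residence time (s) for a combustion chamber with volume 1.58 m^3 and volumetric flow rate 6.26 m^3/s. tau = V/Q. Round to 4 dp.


tau = V / Q_flow
tau = 1.58 / 6.26 = 0.2524 s


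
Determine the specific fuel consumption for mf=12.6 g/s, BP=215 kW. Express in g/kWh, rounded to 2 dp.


SFC = (mf / BP) * 3600
Rate = 12.6 / 215 = 0.058605 g/(s*kW)
SFC = 0.058605 * 3600 = 210.98 g/kWh


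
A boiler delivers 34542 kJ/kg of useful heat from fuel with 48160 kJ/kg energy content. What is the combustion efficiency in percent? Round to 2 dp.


Efficiency = (Q_useful / Q_fuel) * 100
Efficiency = (34542 / 48160) * 100
Efficiency = 0.7172 * 100 = 71.72%
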